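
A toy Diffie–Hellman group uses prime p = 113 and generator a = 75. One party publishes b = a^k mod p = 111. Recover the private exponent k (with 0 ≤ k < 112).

Baby-step giant-step with m = ceil(sqrt(112)) = 11.
Baby table (75^j mod 113 for j=0..10):
  0:1  1:75  2:88  3:46  4:60  5:93  6:82  7:48
  8:97  9:43  10:61
Giant step factor: 75^(-11) ≡ 37 (mod 113).
Scan 111·37^i mod 113 for i = 0, 1, …:
  i=0: 111   i=1: 39   i=2: 87   i=3: 55
  i=4: 1
Match at i=4, j=0: k = 4·11 + 0 = 44.

44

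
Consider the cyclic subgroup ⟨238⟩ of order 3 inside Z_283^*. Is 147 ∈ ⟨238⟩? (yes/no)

no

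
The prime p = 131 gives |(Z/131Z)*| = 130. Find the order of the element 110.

The order of 110 must divide p − 1 = 130 = 2 · 5 · 13.
Divisors: 1, 2, 5, 10, 13, 26, 65, 130.
Check each in increasing order: 110^1 ≡ 110;  110^2 ≡ 48;  110^5 ≡ 86;  110^10 ≡ 60;  110^13 ≡ 42;  110^26 ≡ 61;  110^65 ≡ 130;  110^130 ≡ 1.
Smallest exponent giving 1 is 130.

130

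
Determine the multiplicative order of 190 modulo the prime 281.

280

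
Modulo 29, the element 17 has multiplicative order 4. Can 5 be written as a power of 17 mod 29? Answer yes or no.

no

5 ∈ ⟨17⟩ iff 5^4 ≡ 1 (mod 29), since |⟨17⟩| = 4.
5^4 mod 29 = 16.
Since 16 ≠ 1, 5 does not lie in the subgroup.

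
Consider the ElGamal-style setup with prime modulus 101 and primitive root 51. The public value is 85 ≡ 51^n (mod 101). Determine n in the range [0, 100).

46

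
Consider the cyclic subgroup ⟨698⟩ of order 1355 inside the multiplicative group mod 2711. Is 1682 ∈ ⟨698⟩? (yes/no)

1682 ∈ ⟨698⟩ iff 1682^1355 ≡ 1 (mod 2711), since |⟨698⟩| = 1355.
1682^1355 mod 2711 = 1.
Since 1 = 1, 1682 lies in the subgroup.

yes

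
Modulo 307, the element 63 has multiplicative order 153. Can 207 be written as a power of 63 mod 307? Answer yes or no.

no

207 ∈ ⟨63⟩ iff 207^153 ≡ 1 (mod 307), since |⟨63⟩| = 153.
207^153 mod 307 = 306.
Since 306 ≠ 1, 207 does not lie in the subgroup.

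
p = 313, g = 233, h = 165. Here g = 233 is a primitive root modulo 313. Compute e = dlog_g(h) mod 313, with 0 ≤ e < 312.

129

Baby-step giant-step with m = ceil(sqrt(312)) = 18.
Baby table (233^j mod 313 for j=0..17):
  0:1  1:233  2:140  3:68  4:194  5:130  6:242  7:46
  8:76  9:180  10:311  11:160  12:33  13:177  14:238  15:53
  16:142  17:221
Giant step factor: 233^(-18) ≡ 35 (mod 313).
Scan 165·35^i mod 313 for i = 0, 1, …:
  i=0: 165   i=1: 141   i=2: 240   i=3: 262
  i=4: 93   i=5: 125   i=6: 306   i=7: 68
Match at i=7, j=3: e = 7·18 + 3 = 129.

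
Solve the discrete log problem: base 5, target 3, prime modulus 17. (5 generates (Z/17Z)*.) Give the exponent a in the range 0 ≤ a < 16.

13

Successive powers of 5 modulo 17:
  5^0=1  5^1=5  5^2=8  5^3=6  5^4=13  5^5=14
  5^6=2  5^7=10  5^8=16  5^9=12  5^10=9  5^11=11
  5^12=4  5^13=3
So 5^13 ≡ 3 (mod 17), giving a = 13.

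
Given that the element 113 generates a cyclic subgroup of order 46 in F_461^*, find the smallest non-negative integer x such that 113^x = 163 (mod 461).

31

Baby-step giant-step with m = ceil(sqrt(46)) = 7.
Baby table (113^j mod 461 for j=0..6):
  0:1  1:113  2:322  3:428  4:420  5:438  6:167
Giant step factor: 113^(-7) ≡ 169 (mod 461).
Scan 163·169^i mod 461 for i = 0, 1, …:
  i=0: 163   i=1: 348   i=2: 265   i=3: 68
  i=4: 428
Match at i=4, j=3: x = 4·7 + 3 = 31.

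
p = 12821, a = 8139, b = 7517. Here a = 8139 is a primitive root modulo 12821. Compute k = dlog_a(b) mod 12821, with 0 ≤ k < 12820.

5963

Baby-step giant-step with m = ceil(sqrt(12820)) = 114.
Baby table (8139^j mod 12821 for j=0..113):
  0:1  1:8139  2:10035  3:5095  4:5091  5:10998  6:9321  7:1762
  8:7040  9:1511  10:2690  11:8463  12:5945  13:12722  14:1962  15:6573
  16:8435  17:8831  18:983  19:333  20:5056  21:8195  22:4263  23:2931
  24:8349  25:1211  26:9801  27:10898  28:3144  29:11121  30:10380  31:5251
  32:5496  33:12296  34:9239  35:1056  36:4714  37:6814  38:8321  39:4097
  40:10883  41:9269  42:1627  43:10881  44:5812  45:7199  46:691  47:8451
  48:10845  49:7691  50:4927  51:9586  52:4669  53:12368  54:5481  55:5600
  56:12566  57:1557  58:5275  59:8517  60:9537  61:3309  62:7851  63:12246
  64:12561  65:12146  66:6384  67:8684  68:9724  69:12424  70:12530  71:3436
  72:3003  73:4591  74:5755  75:4832  76:5641  77:98  78:2720  79:9034
  80:12112  81:11720  82:840  83:3167  84:6003  85:10407  86:7047  87:7200
  88:8830  89:5665  90:3119  91:12782  92:3104  93:6086  94:6431  95:6587
  96:6992  97:8290  98:8208  99:7502  100:5176  101:10479  102:3289  103:11744
  104:3861  105:408  106:73  107:4381  108:1758  109:126  110:12655  111:7952
  112:920  113:416
Giant step factor: 8139^(-114) ≡ 11622 (mod 12821).
Scan 7517·11622^i mod 12821 for i = 0, 1, …:
  i=0: 7517   i=1: 280   i=2: 10447   i=3: 164
  i=4: 8500   i=5: 1195   i=6: 3147   i=7: 8942
  i=8: 9719   i=9: 1208     …   i=51: 12232
  i=52: 1056
Match at i=52, j=35: k = 52·114 + 35 = 5963.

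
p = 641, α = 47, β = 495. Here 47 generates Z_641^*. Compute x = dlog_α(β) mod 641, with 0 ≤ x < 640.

92

Baby-step giant-step with m = ceil(sqrt(640)) = 26.
Baby table (47^j mod 641 for j=0..25):
  0:1  1:47  2:286  3:622  4:389  5:335  6:361  7:301
  8:45  9:192  10:50  11:427  12:198  13:332  14:220  15:84
  16:102  17:307  18:327  19:626  20:577  21:197  22:285  23:575
  24:103  25:354
Giant step factor: 47^(-26) ≡ 206 (mod 641).
Scan 495·206^i mod 641 for i = 0, 1, …:
  i=0: 495   i=1: 51   i=2: 250   i=3: 220
Match at i=3, j=14: x = 3·26 + 14 = 92.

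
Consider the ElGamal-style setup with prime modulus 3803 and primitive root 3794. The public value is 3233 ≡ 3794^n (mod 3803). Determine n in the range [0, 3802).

1847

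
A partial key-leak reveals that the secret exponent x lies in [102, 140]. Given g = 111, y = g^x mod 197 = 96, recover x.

Compute 111^102 mod 197 = 174, then multiply by 111 repeatedly:
  111^102=174  111^103=8  111^104=100  111^105=68  111^106=62
  111^107=184  111^108=133  111^109=185  111^110=47  111^111=95
  111^112=104  111^113=118  111^114=96
Found 96 at exponent 114.

114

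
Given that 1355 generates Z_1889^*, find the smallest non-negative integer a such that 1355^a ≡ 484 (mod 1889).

1750

Baby-step giant-step with m = ceil(sqrt(1888)) = 44.
Baby table (1355^j mod 1889 for j=0..43):
  0:1  1:1355  2:1806  3:875  4:1222  5:1046  6:580  7:76
  8:974  9:1248  10:385  11:311  12:158  13:633  14:109  15:353
  16:398  17:925  18:968  19:674  20:883  21:728  22:382  23:24
  24:407  25:1786  26:221  27:993  28:547  29:697  30:1824  31:708
  32:1617  33:1684  34:1797  35:14  36:80  37:727  38:916  39:107
  40:1421  41:564  42:1064  43:413
Giant step factor: 1355^(-44) ≡ 377 (mod 1889).
Scan 484·377^i mod 1889 for i = 0, 1, …:
  i=0: 484   i=1: 1124   i=2: 612   i=3: 266
  i=4: 165   i=5: 1757   i=6: 1239   i=7: 520
  i=8: 1473   i=9: 1844     …   i=38: 115
  i=39: 1797
Match at i=39, j=34: a = 39·44 + 34 = 1750.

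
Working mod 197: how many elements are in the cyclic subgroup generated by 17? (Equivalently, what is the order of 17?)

196

The order of 17 must divide p − 1 = 196 = 2^2 · 7^2.
Divisors: 1, 2, 4, 7, 14, 28, 49, 98, 196.
Check each in increasing order: 17^1 ≡ 17;  17^2 ≡ 92;  17^4 ≡ 190;  17^7 ≡ 84;  17^14 ≡ 161;  17^28 ≡ 114;  17^49 ≡ 14;  17^98 ≡ 196;  17^196 ≡ 1.
Smallest exponent giving 1 is 196.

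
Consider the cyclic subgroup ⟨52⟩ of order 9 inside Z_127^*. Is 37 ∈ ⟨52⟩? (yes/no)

yes

⟨52⟩ has order 9; its elements mod 127 are {1, 19, 22, 37, 52, 68, 99, 103, 107}.
37 is in this set.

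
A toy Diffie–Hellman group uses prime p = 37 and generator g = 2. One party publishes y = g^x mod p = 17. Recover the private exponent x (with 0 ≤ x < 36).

Successive powers of 2 modulo 37:
  2^0=1  2^1=2  2^2=4  2^3=8  2^4=16  2^5=32
  2^6=27  2^7=17
So 2^7 ≡ 17 (mod 37), giving x = 7.

7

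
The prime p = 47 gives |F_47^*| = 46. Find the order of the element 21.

The order of 21 must divide p − 1 = 46 = 2 · 23.
Divisors: 1, 2, 23, 46.
Check each in increasing order: 21^1 ≡ 21;  21^2 ≡ 18;  21^23 ≡ 1.
Smallest exponent giving 1 is 23.

23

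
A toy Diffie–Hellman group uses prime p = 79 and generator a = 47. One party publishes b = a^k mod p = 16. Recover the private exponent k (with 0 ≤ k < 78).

32

Baby-step giant-step with m = ceil(sqrt(78)) = 9.
Baby table (47^j mod 79 for j=0..8):
  0:1  1:47  2:76  3:17  4:9  5:28  6:52  7:74
  8:2
Giant step factor: 47^(-9) ≡ 58 (mod 79).
Scan 16·58^i mod 79 for i = 0, 1, …:
  i=0: 16   i=1: 59   i=2: 25   i=3: 28
Match at i=3, j=5: k = 3·9 + 5 = 32.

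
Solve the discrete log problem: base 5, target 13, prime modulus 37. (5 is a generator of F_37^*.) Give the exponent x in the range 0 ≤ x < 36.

Successive powers of 5 modulo 37:
  5^0=1  5^1=5  5^2=25  5^3=14  5^4=33  5^5=17
  5^6=11  5^7=18  5^8=16  5^9=6  5^10=30  5^11=2
  5^12=10  5^13=13
So 5^13 ≡ 13 (mod 37), giving x = 13.

13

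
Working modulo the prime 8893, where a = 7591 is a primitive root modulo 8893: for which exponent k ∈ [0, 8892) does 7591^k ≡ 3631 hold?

5331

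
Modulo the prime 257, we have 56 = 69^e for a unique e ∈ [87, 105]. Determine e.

Compute 69^87 mod 257 = 37, then multiply by 69 repeatedly:
  69^87=37  69^88=240  69^89=112  69^90=18  69^91=214
  69^92=117  69^93=106  69^94=118  69^95=175  69^96=253
  69^97=238  69^98=231  69^99=5  69^100=88  69^101=161
  69^102=58  69^103=147  69^104=120  69^105=56
Found 56 at exponent 105.

105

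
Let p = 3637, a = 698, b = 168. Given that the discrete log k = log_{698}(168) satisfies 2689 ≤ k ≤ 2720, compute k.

2713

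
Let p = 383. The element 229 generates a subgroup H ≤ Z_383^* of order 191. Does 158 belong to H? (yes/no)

158 ∈ ⟨229⟩ iff 158^191 ≡ 1 (mod 383), since |⟨229⟩| = 191.
158^191 mod 383 = 382.
Since 382 ≠ 1, 158 does not lie in the subgroup.

no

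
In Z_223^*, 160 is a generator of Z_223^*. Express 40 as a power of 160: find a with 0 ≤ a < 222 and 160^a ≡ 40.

37

Baby-step giant-step with m = ceil(sqrt(222)) = 15.
Baby table (160^j mod 223 for j=0..14):
  0:1  1:160  2:178  3:159  4:18  5:204  6:82  7:186
  8:101  9:104  10:138  11:3  12:34  13:88  14:31
Giant step factor: 160^(-15) ≡ 95 (mod 223).
Scan 40·95^i mod 223 for i = 0, 1, …:
  i=0: 40   i=1: 9   i=2: 186
Match at i=2, j=7: a = 2·15 + 7 = 37.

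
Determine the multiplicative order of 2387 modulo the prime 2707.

11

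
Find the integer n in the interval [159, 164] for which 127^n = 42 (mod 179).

162

Compute 127^159 mod 179 = 167, then multiply by 127 repeatedly:
  127^159=167  127^160=87  127^161=130  127^162=42
Found 42 at exponent 162.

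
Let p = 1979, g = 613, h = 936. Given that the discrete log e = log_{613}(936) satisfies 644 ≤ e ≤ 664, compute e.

655

Compute 613^644 mod 1979 = 832, then multiply by 613 repeatedly:
  613^644=832  613^645=1413  613^646=1346  613^647=1834  613^648=170
  613^649=1302  613^650=589  613^651=879  613^652=539  613^653=1893
  613^654=715  613^655=936
Found 936 at exponent 655.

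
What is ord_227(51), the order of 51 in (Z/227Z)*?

226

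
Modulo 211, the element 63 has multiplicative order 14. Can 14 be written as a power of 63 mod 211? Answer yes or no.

no

14 ∈ ⟨63⟩ iff 14^14 ≡ 1 (mod 211), since |⟨63⟩| = 14.
14^14 mod 211 = 196.
Since 196 ≠ 1, 14 does not lie in the subgroup.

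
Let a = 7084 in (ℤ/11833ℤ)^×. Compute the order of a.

11832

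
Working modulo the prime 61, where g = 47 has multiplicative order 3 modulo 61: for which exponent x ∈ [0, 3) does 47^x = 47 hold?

Successive powers of 47 modulo 61:
  47^0=1  47^1=47
So 47^1 ≡ 47 (mod 61), giving x = 1.

1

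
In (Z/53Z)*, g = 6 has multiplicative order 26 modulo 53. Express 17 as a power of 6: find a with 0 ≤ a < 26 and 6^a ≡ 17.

Successive powers of 6 modulo 53:
  6^0=1  6^1=6  6^2=36  6^3=4  6^4=24  6^5=38
  6^6=16  6^7=43  6^8=46  6^9=11  6^10=13  6^11=25
  6^12=44  6^13=52  6^14=47  6^15=17
So 6^15 ≡ 17 (mod 53), giving a = 15.

15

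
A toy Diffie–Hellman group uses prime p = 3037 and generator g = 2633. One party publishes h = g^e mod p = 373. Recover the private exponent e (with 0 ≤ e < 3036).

3009

Baby-step giant-step with m = ceil(sqrt(3036)) = 56.
Baby table (2633^j mod 3037 for j=0..55):
  0:1  1:2633  2:2255  3:80  4:1087  5:1217  6:326  7:1924
  8:176  9:1784  10:2070  11:1932  12:3018  13:1602  14:2710  15:1517
  16:606  17:1173  18:2917  19:2925  20:2730  21:2548  22:151  23:2773
  24:361  25:2969  26:139  27:1547  28:634  29:2009  30:2280  31:2128
  32:2796  33:180  34:168  35:1979  36:2252  37:1292  38:396  39:977
  40:102  41:1310  42:2235  43:2086  44:1542  45:2654  46:2882  47:1880
  48:2767  49:2785  50:1587  51:2696  52:1099  53:2443  54:53  55:2884
Giant step factor: 2633^(-56) ≡ 1527 (mod 3037).
Scan 373·1527^i mod 3037 for i = 0, 1, …:
  i=0: 373   i=1: 1652   i=2: 1894   i=3: 914
  i=4: 1695   i=5: 741   i=6: 1743   i=7: 1149
  i=8: 2174   i=9: 257     …   i=52: 1226
  i=53: 1310
Match at i=53, j=41: e = 53·56 + 41 = 3009.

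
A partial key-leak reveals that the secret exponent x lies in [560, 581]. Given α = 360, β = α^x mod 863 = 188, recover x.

569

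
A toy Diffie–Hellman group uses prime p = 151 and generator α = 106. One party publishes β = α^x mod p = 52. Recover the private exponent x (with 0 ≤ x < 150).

19

Successive powers of 106 modulo 151:
  106^0=1  106^1=106  106^2=62  106^3=79  106^4=69  106^5=66
  106^6=50  106^7=15  106^8=80  106^9=24  106^10=128  106^11=129
  106^12=84  106^13=146  106^14=74  106^15=143  106^16=58  106^17=108
  106^18=123  106^19=52
So 106^19 ≡ 52 (mod 151), giving x = 19.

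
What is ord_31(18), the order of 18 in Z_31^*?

15

The order of 18 must divide p − 1 = 30 = 2 · 3 · 5.
Divisors: 1, 2, 3, 5, 6, 10, 15, 30.
Check each in increasing order: 18^1 ≡ 18;  18^2 ≡ 14;  18^3 ≡ 4;  18^5 ≡ 25;  18^6 ≡ 16;  18^10 ≡ 5;  18^15 ≡ 1.
Smallest exponent giving 1 is 15.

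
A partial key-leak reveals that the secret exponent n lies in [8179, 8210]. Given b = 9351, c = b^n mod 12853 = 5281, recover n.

Compute 9351^8179 mod 12853 = 4841, then multiply by 9351 repeatedly:
  9351^8179=4841  9351^8180=12778  9351^8181=5590  9351^8182=11792  9351^8183=1105
  9351^8184=11896  9351^8185=9634  9351^8186=857  9351^8187=6388  9351^8188=6297
  9351^8189=3654  9351^8190=5280  9351^8191=4907  9351^8192=147  9351^8193=12179
  9351^8194=8249  9351^8195=5546  9351^8196=11644  9351^8197=5281
Found 5281 at exponent 8197.

8197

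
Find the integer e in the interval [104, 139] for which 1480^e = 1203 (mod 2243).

123

Compute 1480^104 mod 2243 = 847, then multiply by 1480 repeatedly:
  1480^104=847  1480^105=1966  1480^106=509  1480^107=1915  1480^108=1291
  1480^109=1887  1480^110=225  1480^111=1036  1480^112=1311  1480^113=85
  1480^114=192  1480^115=1542  1480^116=1029  1480^117=2166  1480^118=433
  1480^119=1585  1480^120=1865  1480^121=1310  1480^122=848  1480^123=1203
Found 1203 at exponent 123.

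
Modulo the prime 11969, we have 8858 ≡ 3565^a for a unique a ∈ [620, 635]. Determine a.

623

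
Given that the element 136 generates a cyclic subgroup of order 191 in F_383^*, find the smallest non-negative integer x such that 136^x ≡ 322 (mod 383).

127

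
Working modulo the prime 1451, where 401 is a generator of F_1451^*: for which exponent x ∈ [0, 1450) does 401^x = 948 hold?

Baby-step giant-step with m = ceil(sqrt(1450)) = 39.
Baby table (401^j mod 1451 for j=0..38):
  0:1  1:401  2:1191  3:212  4:854  5:18  6:1414  7:1124
  8:914  9:862  10:324  11:785  12:1369  13:491  14:1006  15:28
  16:1071  17:1426  18:132  19:696  20:504  21:415  22:1001  23:925
  24:920  25:366  26:215  27:606  28:689  29:599  30:784  31:968
  32:751  33:794  34:625  35:1053  36:12  37:459  38:1233
Giant step factor: 401^(-39) ≡ 993 (mod 1451).
Scan 948·993^i mod 1451 for i = 0, 1, …:
  i=0: 948   i=1: 1116   i=2: 1075   i=3: 990
  i=4: 743   i=5: 691   i=6: 1291   i=7: 730
  i=8: 841   i=9: 788     …   i=29: 822
  i=30: 784
Match at i=30, j=30: x = 30·39 + 30 = 1200.

1200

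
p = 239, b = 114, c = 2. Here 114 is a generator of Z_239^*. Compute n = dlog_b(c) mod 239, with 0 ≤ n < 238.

164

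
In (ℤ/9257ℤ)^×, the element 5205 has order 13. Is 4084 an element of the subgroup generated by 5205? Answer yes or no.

no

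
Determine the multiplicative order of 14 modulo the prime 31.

The order of 14 must divide p − 1 = 30 = 2 · 3 · 5.
Divisors: 1, 2, 3, 5, 6, 10, 15, 30.
Check each in increasing order: 14^1 ≡ 14;  14^2 ≡ 10;  14^3 ≡ 16;  14^5 ≡ 5;  14^6 ≡ 8;  14^10 ≡ 25;  14^15 ≡ 1.
Smallest exponent giving 1 is 15.

15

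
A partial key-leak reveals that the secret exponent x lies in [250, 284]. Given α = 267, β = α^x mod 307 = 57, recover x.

267

Compute 267^250 mod 307 = 49, then multiply by 267 repeatedly:
  267^250=49  267^251=189  267^252=115  267^253=5  267^254=107
  267^255=18  267^256=201  267^257=249  267^258=171  267^259=221
  267^260=63  267^261=243  267^262=104  267^263=138  267^264=6
  267^265=67  267^266=83  267^267=57
Found 57 at exponent 267.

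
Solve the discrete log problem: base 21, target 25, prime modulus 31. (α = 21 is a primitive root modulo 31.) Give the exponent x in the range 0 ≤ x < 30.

20

Successive powers of 21 modulo 31:
  21^0=1  21^1=21  21^2=7  21^3=23  21^4=18  21^5=6
  21^6=2  21^7=11  21^8=14  21^9=15  21^10=5  21^11=12
  21^12=4  21^13=22  21^14=28  21^15=30  21^16=10  21^17=24
  21^18=8  21^19=13  21^20=25
So 21^20 ≡ 25 (mod 31), giving x = 20.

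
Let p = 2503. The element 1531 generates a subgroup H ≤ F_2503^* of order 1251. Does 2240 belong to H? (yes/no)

yes

2240 ∈ ⟨1531⟩ iff 2240^1251 ≡ 1 (mod 2503), since |⟨1531⟩| = 1251.
2240^1251 mod 2503 = 1.
Since 1 = 1, 2240 lies in the subgroup.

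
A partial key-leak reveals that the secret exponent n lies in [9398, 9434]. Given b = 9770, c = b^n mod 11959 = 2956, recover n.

9418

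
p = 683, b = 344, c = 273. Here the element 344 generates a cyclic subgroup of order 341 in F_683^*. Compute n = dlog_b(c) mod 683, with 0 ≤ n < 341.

30

Successive powers of 344 modulo 683:
  344^0=1  344^1=344  344^2=177  344^3=101  344^4=594  344^5=119
  344^6=639  344^7=573  344^8=408  344^9=337  344^10=501  344^11=228
  344^12=570  344^13=59  344^14=489  344^15=198  344^16=495  344^17=213
  344^18=191  344^19=136  344^20=340  344^21=167  344^22=76  344^23=190
  344^24=475  344^25=163  344^26=66  344^27=165  344^28=71  344^29=519
  344^30=273
So 344^30 ≡ 273 (mod 683), giving n = 30.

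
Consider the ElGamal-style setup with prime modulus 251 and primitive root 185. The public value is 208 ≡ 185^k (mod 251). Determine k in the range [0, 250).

56

Baby-step giant-step with m = ceil(sqrt(250)) = 16.
Baby table (185^j mod 251 for j=0..15):
  0:1  1:185  2:89  3:150  4:140  5:47  6:161  7:167
  8:22  9:54  10:201  11:37  12:68  13:30  14:28  15:160
Giant step factor: 185^(-16) ≡ 237 (mod 251).
Scan 208·237^i mod 251 for i = 0, 1, …:
  i=0: 208   i=1: 100   i=2: 106   i=3: 22
Match at i=3, j=8: k = 3·16 + 8 = 56.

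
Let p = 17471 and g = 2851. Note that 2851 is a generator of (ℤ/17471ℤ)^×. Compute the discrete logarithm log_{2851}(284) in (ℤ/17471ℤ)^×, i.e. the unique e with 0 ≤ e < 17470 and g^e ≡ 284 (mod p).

Baby-step giant-step with m = ceil(sqrt(17470)) = 133.
Baby table (2851^j mod 17471 for j=0..132):
  0:1  1:2851  2:4186  3:1593  4:16654  5:11847  6:4354  7:8844
  8:3591  9:17406  10:6866  11:7446  12:1281  13:692  14:16140  15:13997
  16:1683  17:11179  18:4225  19:7956  20:5198  21:4090  22:7433  23:16631
  24:16158  25:12902  26:7147  27:4911  28:6990  29:11550  30:13686  31:6043
  32:2187  33:15461  34:17449  35:7162  36:12734  37:17367  38:503  39:1431
  40:9038  41:15084  42:8353  43:1430  44:6187  45:10898  46:6760  47:2247
  48:11811  49:6544  50:15387  51:16127  52:11876  53:17149  54:7941  55:14846
  56:11184  57:1009  58:11415  59:13163  60:5  61:14255  62:3459  63:7965
  64:13386  65:6822  66:4299  67:9278  68:484  69:17146  70:16859  71:2288
  72:6405  73:3460  74:10816  75:101  76:8415  77:3482  78:3654  79:4838
  80:8519  81:2979  82:2223  83:13271  84:10906  85:12097  86:793  87:7084
  88:8  89:5337  90:16017  91:12744  92:10935  93:7421  94:17361  95:868
  96:11257  97:16951  98:2515  99:7155  100:10248  101:5536  102:6823  103:7150
  104:13464  105:2077  106:16329  107:11235  108:6642  109:15249  110:7051  111:10751
  112:6967  113:15861  114:4763  115:4346  116:3507  117:5045  118:4662  119:13402
  120:25  121:1391  122:17295  123:4883  124:14517  125:16639  126:4024  127:11448
  128:2420  129:15846  130:14411  131:11440  132:14554
Giant step factor: 2851^(-133) ≡ 6028 (mod 17471).
Scan 284·6028^i mod 17471 for i = 0, 1, …:
  i=0: 284   i=1: 17265   i=2: 16144   i=3: 2562
  i=4: 16843   i=5: 5623   i=6: 1704   i=7: 16235
  i=8: 9509   i=9: 15372     …   i=89: 10855
  i=90: 5045
Match at i=90, j=117: e = 90·133 + 117 = 12087.

12087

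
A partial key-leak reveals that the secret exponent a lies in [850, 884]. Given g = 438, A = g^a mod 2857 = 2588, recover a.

869

Compute 438^850 mod 2857 = 2034, then multiply by 438 repeatedly:
  438^850=2034  438^851=2365  438^852=1636  438^853=2318  438^854=1049
  438^855=2342  438^856=133  438^857=1114  438^858=2242  438^859=2045
  438^860=1469  438^861=597  438^862=1499  438^863=2309  438^864=2821
  438^865=1374  438^866=1842  438^867=1122  438^868=32  438^869=2588
Found 2588 at exponent 869.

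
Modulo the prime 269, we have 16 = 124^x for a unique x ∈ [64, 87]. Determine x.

76

Compute 124^64 mod 269 = 125, then multiply by 124 repeatedly:
  124^64=125  124^65=167  124^66=264  124^67=187  124^68=54
  124^69=240  124^70=170  124^71=98  124^72=47  124^73=179
  124^74=138  124^75=165  124^76=16
Found 16 at exponent 76.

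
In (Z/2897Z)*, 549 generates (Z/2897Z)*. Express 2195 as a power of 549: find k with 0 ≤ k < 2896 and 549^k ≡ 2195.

Baby-step giant-step with m = ceil(sqrt(2896)) = 54.
Baby table (549^j mod 2897 for j=0..53):
  0:1  1:549  2:113  3:1200  4:1181  5:2338  6:191  7:567
  8:1304  9:337  10:2502  11:420  12:1717  13:1108  14:2819  15:633
  16:2774  17:2001  18:586  19:147  20:2484  21:2126  22:2580  23:2684
  24:1840  25:2004  26:2233  27:486  28:290  29:2772  30:903  31:360
  32:644  33:122  34:347  35:2198  36:1550  37:2129  38:1330  39:126
  40:2543  41:2650  42:556  43:1059  44:1991  45:890  46:1914  47:2072
  48:1904  49:2376  50:774  51:1964  52:552  53:1760
Giant step factor: 549^(-54) ≡ 2865 (mod 2897).
Scan 2195·2865^i mod 2897 for i = 0, 1, …:
  i=0: 2195   i=1: 2185   i=2: 2505   i=3: 956
  i=4: 1275   i=5: 2655   i=6: 1950   i=7: 1334
  i=8: 767   i=9: 1529     …   i=14: 2054
  i=15: 903
Match at i=15, j=30: k = 15·54 + 30 = 840.

840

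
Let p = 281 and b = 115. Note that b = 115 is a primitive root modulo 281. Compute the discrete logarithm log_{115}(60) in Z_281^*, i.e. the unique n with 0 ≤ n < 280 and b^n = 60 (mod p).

245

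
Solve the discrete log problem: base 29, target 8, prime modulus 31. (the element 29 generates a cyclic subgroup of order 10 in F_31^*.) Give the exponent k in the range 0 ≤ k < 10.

8

Successive powers of 29 modulo 31:
  29^0=1  29^1=29  29^2=4  29^3=23  29^4=16  29^5=30
  29^6=2  29^7=27  29^8=8
So 29^8 ≡ 8 (mod 31), giving k = 8.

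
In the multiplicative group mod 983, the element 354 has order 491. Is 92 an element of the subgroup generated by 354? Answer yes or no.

92 ∈ ⟨354⟩ iff 92^491 ≡ 1 (mod 983), since |⟨354⟩| = 491.
92^491 mod 983 = 1.
Since 1 = 1, 92 lies in the subgroup.

yes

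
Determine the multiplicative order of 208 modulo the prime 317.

316

The order of 208 must divide p − 1 = 316 = 2^2 · 79.
Divisors: 1, 2, 4, 79, 158, 316.
Check each in increasing order: 208^1 ≡ 208;  208^2 ≡ 152;  208^4 ≡ 280;  208^79 ≡ 203;  208^158 ≡ 316;  208^316 ≡ 1.
Smallest exponent giving 1 is 316.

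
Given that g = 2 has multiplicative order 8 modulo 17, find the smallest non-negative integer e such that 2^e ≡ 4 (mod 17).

Successive powers of 2 modulo 17:
  2^0=1  2^1=2  2^2=4
So 2^2 ≡ 4 (mod 17), giving e = 2.

2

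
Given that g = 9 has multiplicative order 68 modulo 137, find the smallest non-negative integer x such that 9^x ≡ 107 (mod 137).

9

Baby-step giant-step with m = ceil(sqrt(68)) = 9.
Baby table (9^j mod 137 for j=0..8):
  0:1  1:9  2:81  3:44  4:122  5:2  6:18  7:25
  8:88
Giant step factor: 9^(-9) ≡ 105 (mod 137).
Scan 107·105^i mod 137 for i = 0, 1, …:
  i=0: 107   i=1: 1
Match at i=1, j=0: x = 1·9 + 0 = 9.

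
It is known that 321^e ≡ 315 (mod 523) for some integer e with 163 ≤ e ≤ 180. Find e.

177

Compute 321^163 mod 523 = 34, then multiply by 321 repeatedly:
  321^163=34  321^164=454  321^165=340  321^166=356  321^167=262
  321^168=422  321^169=5  321^170=36  321^171=50  321^172=360
  321^173=500  321^174=462  321^175=293  321^176=436  321^177=315
Found 315 at exponent 177.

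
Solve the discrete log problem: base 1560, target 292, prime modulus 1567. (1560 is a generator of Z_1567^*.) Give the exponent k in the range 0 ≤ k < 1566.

1067

Baby-step giant-step with m = ceil(sqrt(1566)) = 40.
Baby table (1560^j mod 1567 for j=0..39):
  0:1  1:1560  2:49  3:1224  4:834  5:430  6:124  7:699
  8:1375  9:1344  10:1561  11:42  12:1273  13:491  14:1264  15:554
  16:823  17:507  18:1152  19:1338  20:36  21:1315  22:197  23:188
  24:251  25:1377  26:1330  27:92  28:923  29:1374  30:1351  31:1512
  32:385  33:439  34:61  35:1140  36:1422  37:1015  38:730  39:1158
Giant step factor: 1560^(-40) ≡ 717 (mod 1567).
Scan 292·717^i mod 1567 for i = 0, 1, …:
  i=0: 292   i=1: 953   i=2: 89   i=3: 1133
  i=4: 655   i=5: 1102   i=6: 366   i=7: 733
  i=8: 616   i=9: 1345     …   i=25: 140
  i=26: 92
Match at i=26, j=27: k = 26·40 + 27 = 1067.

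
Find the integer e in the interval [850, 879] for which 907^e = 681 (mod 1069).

866

Compute 907^850 mod 1069 = 947, then multiply by 907 repeatedly:
  907^850=947  907^851=522  907^852=956  907^853=133  907^854=903
  907^855=167  907^856=740  907^857=917  907^858=37  907^859=420
  907^860=376  907^861=21  907^862=874  907^863=589  907^864=792
  907^865=1045  907^866=681
Found 681 at exponent 866.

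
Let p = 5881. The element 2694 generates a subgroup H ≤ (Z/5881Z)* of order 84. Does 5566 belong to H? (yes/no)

no

5566 ∈ ⟨2694⟩ iff 5566^84 ≡ 1 (mod 5881), since |⟨2694⟩| = 84.
5566^84 mod 5881 = 737.
Since 737 ≠ 1, 5566 does not lie in the subgroup.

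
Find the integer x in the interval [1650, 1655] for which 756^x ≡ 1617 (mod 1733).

1654

Compute 756^1650 mod 1733 = 1322, then multiply by 756 repeatedly:
  756^1650=1322  756^1651=1224  756^1652=1655  756^1653=1687  756^1654=1617
Found 1617 at exponent 1654.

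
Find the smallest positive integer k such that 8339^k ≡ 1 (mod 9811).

The order of 8339 must divide p − 1 = 9810 = 2 · 3^2 · 5 · 109.
Divisors: 1, 2, 3, 5, 6, 9, 10, 15, 18, 30, 45, 90, 109, 218, 327, 545, 654, 981, 1090, 1635, 1962, 3270, 4905, 9810.
Check each in increasing order: 8339^1 ≡ 8339;  8339^2 ≡ 8364;  8339^3 ≡ 997;  8339^5 ≡ 9369;  8339^6 ≡ 3098;  8339^9 ≡ 8052;  8339^10 ≡ 8955;  8339^15 ≡ 5534;  8339^18 ≡ 3616;  8339^30 ≡ 5025;  8339^45 ≡ 3976;  8339^90 ≡ 3055;  8339^109 ≡ 8937;  8339^218 ≡ 8429;  8339^327 ≡ 1115;  8339^545 ≡ 9208;  8339^654 ≡ 7039;  8339^981 ≡ 9496;  8339^1090 ≡ 602;  8339^1635 ≡ 1.
Smallest exponent giving 1 is 1635.

1635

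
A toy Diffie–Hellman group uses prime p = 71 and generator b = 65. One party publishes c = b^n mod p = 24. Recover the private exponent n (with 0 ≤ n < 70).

32

Baby-step giant-step with m = ceil(sqrt(70)) = 9.
Baby table (65^j mod 71 for j=0..8):
  0:1  1:65  2:36  3:68  4:18  5:34  6:9  7:17
  8:40
Giant step factor: 65^(-9) ≡ 21 (mod 71).
Scan 24·21^i mod 71 for i = 0, 1, …:
  i=0: 24   i=1: 7   i=2: 5   i=3: 34
Match at i=3, j=5: n = 3·9 + 5 = 32.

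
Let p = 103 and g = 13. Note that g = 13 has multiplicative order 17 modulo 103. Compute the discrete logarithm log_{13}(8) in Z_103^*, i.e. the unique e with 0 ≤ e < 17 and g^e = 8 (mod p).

16

Successive powers of 13 modulo 103:
  13^0=1  13^1=13  13^2=66  13^3=34  13^4=30  13^5=81
  13^6=23  13^7=93  13^8=76  13^9=61  13^10=72  13^11=9
  13^12=14  13^13=79  13^14=100  13^15=64  13^16=8
So 13^16 ≡ 8 (mod 103), giving e = 16.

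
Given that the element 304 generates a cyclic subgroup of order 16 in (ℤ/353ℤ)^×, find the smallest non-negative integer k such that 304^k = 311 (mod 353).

4

Successive powers of 304 modulo 353:
  304^0=1  304^1=304  304^2=283  304^3=253  304^4=311
So 304^4 ≡ 311 (mod 353), giving k = 4.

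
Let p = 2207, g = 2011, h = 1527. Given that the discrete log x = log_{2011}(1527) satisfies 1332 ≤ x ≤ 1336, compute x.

1335

Compute 2011^1332 mod 2207 = 601, then multiply by 2011 repeatedly:
  2011^1332=601  2011^1333=1382  2011^1334=589  2011^1335=1527
Found 1527 at exponent 1335.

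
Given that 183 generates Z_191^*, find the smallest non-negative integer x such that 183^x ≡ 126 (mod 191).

161

Baby-step giant-step with m = ceil(sqrt(190)) = 14.
Baby table (183^j mod 191 for j=0..13):
  0:1  1:183  2:64  3:61  4:85  5:84  6:92  7:28
  8:158  9:73  10:180  11:88  12:60  13:93
Giant step factor: 183^(-14) ≡ 86 (mod 191).
Scan 126·86^i mod 191 for i = 0, 1, …:
  i=0: 126   i=1: 140   i=2: 7   i=3: 29
  i=4: 11   i=5: 182   i=6: 181   i=7: 95
  i=8: 148   i=9: 122   i=10: 178   i=11: 28
Match at i=11, j=7: x = 11·14 + 7 = 161.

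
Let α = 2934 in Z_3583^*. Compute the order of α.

The order of 2934 must divide p − 1 = 3582 = 2 · 3^2 · 199.
Divisors: 1, 2, 3, 6, 9, 18, 199, 398, 597, 1194, 1791, 3582.
Check each in increasing order: 2934^1 ≡ 2934;  2934^2 ≡ 1990;  2934^3 ≡ 1953;  2934^6 ≡ 1897;  2934^9 ≡ 19;  2934^18 ≡ 361;  2934^199 ≡ 3582;  2934^398 ≡ 1.
Smallest exponent giving 1 is 398.

398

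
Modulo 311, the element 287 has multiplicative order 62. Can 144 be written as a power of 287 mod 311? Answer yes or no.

144 ∈ ⟨287⟩ iff 144^62 ≡ 1 (mod 311), since |⟨287⟩| = 62.
144^62 mod 311 = 36.
Since 36 ≠ 1, 144 does not lie in the subgroup.

no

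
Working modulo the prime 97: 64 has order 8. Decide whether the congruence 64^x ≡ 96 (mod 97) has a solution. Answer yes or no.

96 ∈ ⟨64⟩ iff 96^8 ≡ 1 (mod 97), since |⟨64⟩| = 8.
96^8 mod 97 = 1.
Since 1 = 1, 96 lies in the subgroup.

yes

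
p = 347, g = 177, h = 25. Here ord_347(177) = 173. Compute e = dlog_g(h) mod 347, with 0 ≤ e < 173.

Baby-step giant-step with m = ceil(sqrt(173)) = 14.
Baby table (177^j mod 347 for j=0..13):
  0:1  1:177  2:99  3:173  4:85  5:124  6:87  7:131
  8:285  9:130  10:108  11:31  12:282  13:293
Giant step factor: 177^(-14) ≡ 235 (mod 347).
Scan 25·235^i mod 347 for i = 0, 1, …:
  i=0: 25   i=1: 323   i=2: 259   i=3: 140
  i=4: 282
Match at i=4, j=12: e = 4·14 + 12 = 68.

68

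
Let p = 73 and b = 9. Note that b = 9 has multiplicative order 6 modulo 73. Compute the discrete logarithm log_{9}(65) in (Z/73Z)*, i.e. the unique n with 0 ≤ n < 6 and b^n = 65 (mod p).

5

Successive powers of 9 modulo 73:
  9^0=1  9^1=9  9^2=8  9^3=72  9^4=64  9^5=65
So 9^5 ≡ 65 (mod 73), giving n = 5.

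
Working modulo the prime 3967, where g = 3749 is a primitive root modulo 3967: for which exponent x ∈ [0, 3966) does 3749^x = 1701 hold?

2743

Baby-step giant-step with m = ceil(sqrt(3966)) = 63.
Baby table (3749^j mod 3967 for j=0..62):
  0:1  1:3749  2:3887  3:1572  4:2433  5:1184  6:3710  7:488
  8:725  9:630  10:1505  11:1171  12:2577  13:1528  14:124  15:737
  16:1981  17:545  18:200  19:37  20:3835  21:1007  22:2626  23:2747
  24:171  25:2392  26:2188  27:3023  28:3475  29:147  30:3657  31:141
  32:998  33:621  34:3467  35:1891  36:330  37:3433  38:1369  39:3050
  40:1556  41:1954  42:2464  43:2360  44:1230  45:1616  46:775  47:1631
  48:1472  49:431  50:1250  51:1223  52:3142  53:1335  54:2528  55:309
  56:77  57:3049  58:1774  59:2034  60:892  61:3894  62:46
Giant step factor: 3749^(-63) ≡ 718 (mod 3967).
Scan 1701·718^i mod 3967 for i = 0, 1, …:
  i=0: 1701   i=1: 3449   i=2: 974   i=3: 1140
  i=4: 1318   i=5: 2178   i=6: 806   i=7: 3493
  i=8: 830   i=9: 890     …   i=42: 3679
  i=43: 3467
Match at i=43, j=34: x = 43·63 + 34 = 2743.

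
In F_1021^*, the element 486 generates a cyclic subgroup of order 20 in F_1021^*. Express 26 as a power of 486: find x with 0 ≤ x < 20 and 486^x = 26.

6

Successive powers of 486 modulo 1021:
  486^0=1  486^1=486  486^2=345  486^3=226  486^4=589  486^5=374
  486^6=26
So 486^6 ≡ 26 (mod 1021), giving x = 6.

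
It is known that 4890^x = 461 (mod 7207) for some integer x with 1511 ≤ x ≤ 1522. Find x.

Compute 4890^1511 mod 7207 = 3273, then multiply by 4890 repeatedly:
  4890^1511=3273  4890^1512=5430  4890^1513=2112  4890^1514=49  4890^1515=1779
  4890^1516=461
Found 461 at exponent 1516.

1516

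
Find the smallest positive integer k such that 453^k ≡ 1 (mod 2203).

2202

The order of 453 must divide p − 1 = 2202 = 2 · 3 · 367.
Divisors: 1, 2, 3, 6, 367, 734, 1101, 2202.
Check each in increasing order: 453^1 ≡ 453;  453^2 ≡ 330;  453^3 ≡ 1889;  453^6 ≡ 1664;  453^367 ≡ 286;  453^734 ≡ 285;  453^1101 ≡ 2202;  453^2202 ≡ 1.
Smallest exponent giving 1 is 2202.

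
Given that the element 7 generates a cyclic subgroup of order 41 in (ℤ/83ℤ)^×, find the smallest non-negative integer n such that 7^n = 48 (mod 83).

Baby-step giant-step with m = ceil(sqrt(41)) = 7.
Baby table (7^j mod 83 for j=0..6):
  0:1  1:7  2:49  3:11  4:77  5:41  6:38
Giant step factor: 7^(-7) ≡ 44 (mod 83).
Scan 48·44^i mod 83 for i = 0, 1, …:
  i=0: 48   i=1: 37   i=2: 51   i=3: 3
  i=4: 49
Match at i=4, j=2: n = 4·7 + 2 = 30.

30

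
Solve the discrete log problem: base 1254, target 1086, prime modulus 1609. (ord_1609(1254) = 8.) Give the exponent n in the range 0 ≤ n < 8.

6

Successive powers of 1254 modulo 1609:
  1254^0=1  1254^1=1254  1254^2=523  1254^3=979  1254^4=1608  1254^5=355
  1254^6=1086
So 1254^6 ≡ 1086 (mod 1609), giving n = 6.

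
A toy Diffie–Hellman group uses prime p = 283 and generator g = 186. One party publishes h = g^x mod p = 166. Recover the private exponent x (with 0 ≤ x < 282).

Baby-step giant-step with m = ceil(sqrt(282)) = 17.
Baby table (186^j mod 283 for j=0..16):
  0:1  1:186  2:70  3:2  4:89  5:140  6:4  7:178
  8:280  9:8  10:73  11:277  12:16  13:146  14:271  15:32
  16:9
Giant step factor: 186^(-17) ≡ 224 (mod 283).
Scan 166·224^i mod 283 for i = 0, 1, …:
  i=0: 166   i=1: 111   i=2: 243   i=3: 96
  i=4: 279   i=5: 236   i=6: 226   i=7: 250
  i=8: 249   i=9: 25   i=10: 223   i=11: 144
  i=12: 277
Match at i=12, j=11: x = 12·17 + 11 = 215.

215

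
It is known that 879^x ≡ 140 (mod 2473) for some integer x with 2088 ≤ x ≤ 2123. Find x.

Compute 879^2088 mod 2473 = 1308, then multiply by 879 repeatedly:
  879^2088=1308  879^2089=2260  879^2090=721  879^2091=671  879^2092=1235
  879^2093=2391  879^2094=2112  879^2095=1698  879^2096=1323  879^2097=607
  879^2098=1858  879^2099=1002  879^2100=370  879^2101=1267  879^2102=843
  879^2103=1570  879^2104=96  879^2105=302  879^2106=847  879^2107=140
Found 140 at exponent 2107.

2107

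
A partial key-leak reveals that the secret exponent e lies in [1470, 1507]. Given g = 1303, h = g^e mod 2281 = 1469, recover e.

Compute 1303^1470 mod 2281 = 1682, then multiply by 1303 repeatedly:
  1303^1470=1682  1303^1471=1886  1303^1472=821  1303^1473=2255  1303^1474=337
  1303^1475=1159  1303^1476=155  1303^1477=1237  1303^1478=1425  1303^1479=41
  1303^1480=960  1303^1481=892  1303^1482=1247  1303^1483=769  1303^1484=648
  1303^1485=374  1303^1486=1469
Found 1469 at exponent 1486.

1486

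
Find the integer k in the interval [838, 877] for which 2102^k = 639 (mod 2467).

856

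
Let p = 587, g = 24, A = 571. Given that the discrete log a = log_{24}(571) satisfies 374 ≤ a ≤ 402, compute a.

Compute 24^374 mod 587 = 360, then multiply by 24 repeatedly:
  24^374=360  24^375=422  24^376=149  24^377=54  24^378=122
  24^379=580  24^380=419  24^381=77  24^382=87  24^383=327
  24^384=217  24^385=512  24^386=548  24^387=238  24^388=429
  24^389=317  24^390=564  24^391=35  24^392=253  24^393=202
  24^394=152  24^395=126  24^396=89  24^397=375  24^398=195
  24^399=571
Found 571 at exponent 399.

399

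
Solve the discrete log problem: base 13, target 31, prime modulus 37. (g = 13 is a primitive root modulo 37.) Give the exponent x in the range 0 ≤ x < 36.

Successive powers of 13 modulo 37:
  13^0=1  13^1=13  13^2=21  13^3=14  13^4=34  13^5=35
  13^6=11  13^7=32  13^8=9  13^9=6  13^10=4  13^11=15
  13^12=10  13^13=19  13^14=25  13^15=29  13^16=7  13^17=17
  13^18=36  13^19=24  13^20=16  13^21=23  13^22=3  13^23=2
  13^24=26  13^25=5  13^26=28  13^27=31
So 13^27 ≡ 31 (mod 37), giving x = 27.

27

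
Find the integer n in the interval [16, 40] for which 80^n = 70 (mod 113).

29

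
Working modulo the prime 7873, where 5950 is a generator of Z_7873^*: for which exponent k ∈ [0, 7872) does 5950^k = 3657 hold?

2931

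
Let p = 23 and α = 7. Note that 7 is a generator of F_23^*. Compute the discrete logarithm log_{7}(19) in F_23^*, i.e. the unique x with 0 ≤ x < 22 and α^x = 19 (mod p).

17

Successive powers of 7 modulo 23:
  7^0=1  7^1=7  7^2=3  7^3=21  7^4=9  7^5=17
  7^6=4  7^7=5  7^8=12  7^9=15  7^10=13  7^11=22
  7^12=16  7^13=20  7^14=2  7^15=14  7^16=6  7^17=19
So 7^17 ≡ 19 (mod 23), giving x = 17.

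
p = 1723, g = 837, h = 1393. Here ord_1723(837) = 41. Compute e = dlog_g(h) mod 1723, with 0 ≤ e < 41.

8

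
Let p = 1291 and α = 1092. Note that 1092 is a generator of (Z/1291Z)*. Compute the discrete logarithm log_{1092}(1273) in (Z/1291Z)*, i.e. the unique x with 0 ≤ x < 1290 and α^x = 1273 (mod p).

Baby-step giant-step with m = ceil(sqrt(1290)) = 36.
Baby table (1092^j mod 1291 for j=0..35):
  0:1  1:1092  2:871  3:956  4:824  5:1272  6:1199  7:234
  8:1201  9:1127  10:361  11:457  12:718  13:419  14:534  15:887
  16:354  17:559  18:1076  19:182  20:1221  21:1020  22:998  23:212
  24:415  25:39  26:1276  27:403  28:1136  29:1152  30:550  31:285
  32:89  33:363  34:59  35:1169
Giant step factor: 1092^(-36) ≡ 36 (mod 1291).
Scan 1273·36^i mod 1291 for i = 0, 1, …:
  i=0: 1273   i=1: 643   i=2: 1201
Match at i=2, j=8: x = 2·36 + 8 = 80.

80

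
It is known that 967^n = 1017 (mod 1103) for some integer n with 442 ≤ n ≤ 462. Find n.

453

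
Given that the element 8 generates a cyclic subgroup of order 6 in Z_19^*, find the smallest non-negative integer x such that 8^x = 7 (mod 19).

2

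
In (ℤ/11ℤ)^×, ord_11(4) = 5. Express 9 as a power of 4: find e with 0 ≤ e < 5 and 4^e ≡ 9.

3

Successive powers of 4 modulo 11:
  4^0=1  4^1=4  4^2=5  4^3=9
So 4^3 ≡ 9 (mod 11), giving e = 3.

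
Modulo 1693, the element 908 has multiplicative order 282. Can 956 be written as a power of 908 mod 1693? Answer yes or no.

yes

956 ∈ ⟨908⟩ iff 956^282 ≡ 1 (mod 1693), since |⟨908⟩| = 282.
956^282 mod 1693 = 1.
Since 1 = 1, 956 lies in the subgroup.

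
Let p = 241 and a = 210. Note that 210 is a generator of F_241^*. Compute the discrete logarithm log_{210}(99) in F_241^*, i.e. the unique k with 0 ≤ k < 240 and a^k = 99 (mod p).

59

Baby-step giant-step with m = ceil(sqrt(240)) = 16.
Baby table (210^j mod 241 for j=0..15):
  0:1  1:210  2:238  3:93  4:9  5:203  6:214  7:114
  8:81  9:140  10:239  11:62  12:6  13:55  14:223  15:76
Giant step factor: 210^(-16) ≡ 183 (mod 241).
Scan 99·183^i mod 241 for i = 0, 1, …:
  i=0: 99   i=1: 42   i=2: 215   i=3: 62
Match at i=3, j=11: k = 3·16 + 11 = 59.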